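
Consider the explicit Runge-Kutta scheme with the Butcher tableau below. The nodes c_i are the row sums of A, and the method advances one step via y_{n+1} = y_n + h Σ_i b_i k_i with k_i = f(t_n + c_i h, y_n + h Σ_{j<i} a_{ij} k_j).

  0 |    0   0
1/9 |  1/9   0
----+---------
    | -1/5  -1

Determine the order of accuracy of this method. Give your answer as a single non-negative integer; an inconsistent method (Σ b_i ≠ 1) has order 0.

0

b = (-1/5, -1)
c = (0, 1/9)
Σ b_i: (-1/5)·1 + (-1)·1 = -6/5 ≠ 1 ⇒ order 0.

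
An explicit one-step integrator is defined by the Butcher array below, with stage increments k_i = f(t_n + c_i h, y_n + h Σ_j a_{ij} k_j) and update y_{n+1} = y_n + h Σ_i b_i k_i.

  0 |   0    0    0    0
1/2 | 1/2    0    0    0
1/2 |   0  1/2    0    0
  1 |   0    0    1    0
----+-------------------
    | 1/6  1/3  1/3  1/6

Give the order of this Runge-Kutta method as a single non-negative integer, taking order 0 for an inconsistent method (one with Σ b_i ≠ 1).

4

b = (1/6, 1/3, 1/3, 1/6)
c = (0, 1/2, 1/2, 1)
Ac = (0, 0, 1/4, 1/2)
Σ b_i: 1/6·1 + 1/3·1 + 1/3·1 + 1/6·1 = 1 ✓
b·c: 1/3·1/2 + 1/3·1/2 + 1/6·1 = 1/2 ✓
b·c²: 1/3·1/4 + 1/3·1/4 + 1/6·1 = 1/3 ✓
b·Ac: 1/3·1/4 + 1/6·1/2 = 1/6 ✓
b·c³: 1/3·1/8 + 1/3·1/8 + 1/6·1 = 1/4 ✓
b·(c∘Ac): 1/3·1/8 + 1/6·1/2 = 1/8 ✓
b·Ac²: 1/3·1/8 + 1/6·1/4 = 1/12 ✓
b·A²c: 1/6·1/4 = 1/24 ✓; 4 stages ⇒ order 4.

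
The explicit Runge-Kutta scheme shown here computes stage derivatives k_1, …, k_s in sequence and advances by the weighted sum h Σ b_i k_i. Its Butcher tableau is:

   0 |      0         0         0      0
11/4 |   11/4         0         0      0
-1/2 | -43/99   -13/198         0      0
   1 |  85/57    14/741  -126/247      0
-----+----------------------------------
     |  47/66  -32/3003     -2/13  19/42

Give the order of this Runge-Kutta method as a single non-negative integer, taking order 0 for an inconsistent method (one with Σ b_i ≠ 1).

4

b = (47/66, -32/3003, -2/13, 19/42)
c = (0, 11/4, -1/2, 1)
Ac = (0, 0, -13/72, 35/114)
Σ b_i: 47/66·1 + (-32/3003)·1 + (-2/13)·1 + 19/42·1 = 1 ✓
b·c: (-32/3003)·11/4 + (-2/13)·(-1/2) + 19/42·1 = 1/2 ✓
b·c²: (-32/3003)·121/16 + (-2/13)·1/4 + 19/42·1 = 1/3 ✓
b·Ac: (-2/13)·(-13/72) + 19/42·35/114 = 1/6 ✓
b·c³: (-32/3003)·1331/64 + (-2/13)·(-1/8) + 19/42·1 = 1/4 ✓
b·(c∘Ac): (-2/13)·13/144 + 19/42·35/114 = 1/8 ✓
b·Ac²: (-2/13)·(-143/288) + 19/42·7/456 = 1/12 ✓
b·A²c: 19/42·7/76 = 1/24 ✓; 4 stages ⇒ order 4.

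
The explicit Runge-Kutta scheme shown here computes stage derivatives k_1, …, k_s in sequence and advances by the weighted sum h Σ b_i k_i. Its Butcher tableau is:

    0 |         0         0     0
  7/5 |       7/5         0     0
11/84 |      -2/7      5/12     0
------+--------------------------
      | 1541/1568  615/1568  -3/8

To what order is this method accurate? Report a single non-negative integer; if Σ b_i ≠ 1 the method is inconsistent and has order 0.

2

b = (1541/1568, 615/1568, -3/8)
c = (0, 7/5, 11/84)
Ac = (0, 0, 7/12)
Σ b_i: 1541/1568·1 + 615/1568·1 + (-3/8)·1 = 1 ✓
b·c: 615/1568·7/5 + (-3/8)·11/84 = 1/2 ✓
b·c²: 615/1568·49/25 + (-3/8)·121/7056 = 71719/94080 ≠ 1/3 ⇒ order 2.
b·Ac: (-3/8)·7/12 = -7/32 ≠ 1/6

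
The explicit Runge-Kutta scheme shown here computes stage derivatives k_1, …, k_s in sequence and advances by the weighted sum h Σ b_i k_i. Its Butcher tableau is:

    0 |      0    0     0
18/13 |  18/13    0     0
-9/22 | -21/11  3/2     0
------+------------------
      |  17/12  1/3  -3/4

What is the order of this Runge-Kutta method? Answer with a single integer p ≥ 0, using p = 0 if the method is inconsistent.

1

b = (17/12, 1/3, -3/4)
c = (0, 18/13, -9/22)
Ac = (0, 0, 27/13)
Σ b_i: 17/12·1 + 1/3·1 + (-3/4)·1 = 1 ✓
b·c: 1/3·18/13 + (-3/4)·(-9/22) = 879/1144 ≠ 1/2 ⇒ order 1.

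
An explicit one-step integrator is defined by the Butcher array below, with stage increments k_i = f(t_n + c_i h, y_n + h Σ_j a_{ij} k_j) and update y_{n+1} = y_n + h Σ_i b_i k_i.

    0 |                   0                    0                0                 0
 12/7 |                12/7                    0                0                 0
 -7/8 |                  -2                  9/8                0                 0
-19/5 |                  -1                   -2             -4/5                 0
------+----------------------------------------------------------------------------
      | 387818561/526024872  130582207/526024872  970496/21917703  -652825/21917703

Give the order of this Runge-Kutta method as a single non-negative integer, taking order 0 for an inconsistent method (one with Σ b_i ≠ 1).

3

b = (387818561/526024872, 130582207/526024872, 970496/21917703, -652825/21917703)
c = (0, 12/7, -7/8, -19/5)
Ac = (0, 0, 27/14, -191/70)
Σ b_i: 387818561/526024872·1 + 130582207/526024872·1 + 970496/21917703·1 + (-652825/21917703)·1 = 1 ✓
b·c: 130582207/526024872·12/7 + 970496/21917703·(-7/8) + (-652825/21917703)·(-19/5) = 1/2 ✓
b·c²: 130582207/526024872·144/49 + 970496/21917703·49/64 + (-652825/21917703)·361/25 = 1/3 ✓
b·Ac: 970496/21917703·27/14 + (-652825/21917703)·(-191/70) = 1/6 ✓
b·c³: 130582207/526024872·1728/343 + 970496/21917703·(-343/512) + (-652825/21917703)·(-6859/125) = 4380774943/1534239210 ≠ 1/4 ⇒ order 3.
b·(c∘Ac): 970496/21917703·(-27/16) + (-652825/21917703)·3629/350 = -117692045/306847842 ≠ 1/8
b·Ac²: 970496/21917703·162/49 + (-652825/21917703)·(-25441/3920) = 833889971/2454782736 ≠ 1/12
b·A²c: (-652825/21917703)·(-54/35) = 2350170/51141307 ≠ 1/24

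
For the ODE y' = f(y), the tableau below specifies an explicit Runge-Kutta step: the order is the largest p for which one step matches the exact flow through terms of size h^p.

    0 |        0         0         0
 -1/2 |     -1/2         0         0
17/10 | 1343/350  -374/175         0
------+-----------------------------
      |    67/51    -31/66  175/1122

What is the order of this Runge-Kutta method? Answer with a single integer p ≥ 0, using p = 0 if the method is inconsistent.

b = (67/51, -31/66, 175/1122)
c = (0, -1/2, 17/10)
Ac = (0, 0, 187/175)
Σ b_i: 67/51·1 + (-31/66)·1 + 175/1122·1 = 1 ✓
b·c: (-31/66)·(-1/2) + 175/1122·17/10 = 1/2 ✓
b·c²: (-31/66)·1/4 + 175/1122·289/100 = 1/3 ✓
b·Ac: 175/1122·187/175 = 1/6 ✓; 3 stages ⇒ order 3.

3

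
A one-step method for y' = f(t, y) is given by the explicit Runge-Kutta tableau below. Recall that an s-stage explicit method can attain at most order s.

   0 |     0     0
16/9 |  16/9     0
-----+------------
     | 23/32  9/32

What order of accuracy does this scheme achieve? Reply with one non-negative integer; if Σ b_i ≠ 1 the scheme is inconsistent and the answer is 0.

2

b = (23/32, 9/32)
c = (0, 16/9)
Σ b_i: 23/32·1 + 9/32·1 = 1 ✓
b·c: 9/32·16/9 = 1/2 ✓; 2 stages ⇒ order 2.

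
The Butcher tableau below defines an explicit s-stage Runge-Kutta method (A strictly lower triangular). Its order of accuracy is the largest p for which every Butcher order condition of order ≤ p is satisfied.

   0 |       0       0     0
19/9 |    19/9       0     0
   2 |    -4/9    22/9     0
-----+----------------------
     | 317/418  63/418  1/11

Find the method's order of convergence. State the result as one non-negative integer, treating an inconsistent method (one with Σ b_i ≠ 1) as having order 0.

2

b = (317/418, 63/418, 1/11)
c = (0, 19/9, 2)
Ac = (0, 0, 418/81)
Σ b_i: 317/418·1 + 63/418·1 + 1/11·1 = 1 ✓
b·c: 63/418·19/9 + 1/11·2 = 1/2 ✓
b·c²: 63/418·361/81 + 1/11·4 = 205/198 ≠ 1/3 ⇒ order 2.
b·Ac: 1/11·418/81 = 38/81 ≠ 1/6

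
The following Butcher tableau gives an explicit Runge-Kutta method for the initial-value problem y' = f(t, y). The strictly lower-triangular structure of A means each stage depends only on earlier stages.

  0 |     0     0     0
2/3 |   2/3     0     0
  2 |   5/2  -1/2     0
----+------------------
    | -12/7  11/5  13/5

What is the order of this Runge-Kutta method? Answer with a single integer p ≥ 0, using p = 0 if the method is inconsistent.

b = (-12/7, 11/5, 13/5)
c = (0, 2/3, 2)
Ac = (0, 0, -1/3)
Σ b_i: (-12/7)·1 + 11/5·1 + 13/5·1 = 108/35 ≠ 1 ⇒ order 0.

0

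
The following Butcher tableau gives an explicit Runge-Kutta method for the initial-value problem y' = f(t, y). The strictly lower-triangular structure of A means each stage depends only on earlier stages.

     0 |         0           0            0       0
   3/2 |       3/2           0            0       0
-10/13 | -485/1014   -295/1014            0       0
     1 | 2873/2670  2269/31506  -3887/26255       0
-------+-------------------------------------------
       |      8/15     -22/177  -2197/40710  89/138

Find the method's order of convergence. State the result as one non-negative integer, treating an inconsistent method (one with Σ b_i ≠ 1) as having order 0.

4

b = (8/15, -22/177, -2197/40710, 89/138)
c = (0, 3/2, -10/13, 1)
Ac = (0, 0, -295/676, 79/356)
Σ b_i: 8/15·1 + (-22/177)·1 + (-2197/40710)·1 + 89/138·1 = 1 ✓
b·c: (-22/177)·3/2 + (-2197/40710)·(-10/13) + 89/138·1 = 1/2 ✓
b·c²: (-22/177)·9/4 + (-2197/40710)·100/169 + 89/138·1 = 1/3 ✓
b·Ac: (-2197/40710)·(-295/676) + 89/138·79/356 = 1/6 ✓
b·c³: (-22/177)·27/8 + (-2197/40710)·(-1000/2197) + 89/138·1 = 1/4 ✓
b·(c∘Ac): (-2197/40710)·1475/4394 + 89/138·79/356 = 1/8 ✓
b·Ac²: (-2197/40710)·(-885/1352) + 89/138·53/712 = 1/12 ✓
b·A²c: 89/138·23/356 = 1/24 ✓; 4 stages ⇒ order 4.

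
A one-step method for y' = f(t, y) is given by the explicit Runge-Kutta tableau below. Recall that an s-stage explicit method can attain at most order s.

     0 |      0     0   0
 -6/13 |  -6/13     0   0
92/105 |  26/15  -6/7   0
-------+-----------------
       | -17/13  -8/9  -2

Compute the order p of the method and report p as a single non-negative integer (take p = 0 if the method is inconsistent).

b = (-17/13, -8/9, -2)
c = (0, -6/13, 92/105)
Ac = (0, 0, 36/91)
Σ b_i: (-17/13)·1 + (-8/9)·1 + (-2)·1 = -491/117 ≠ 1 ⇒ order 0.

0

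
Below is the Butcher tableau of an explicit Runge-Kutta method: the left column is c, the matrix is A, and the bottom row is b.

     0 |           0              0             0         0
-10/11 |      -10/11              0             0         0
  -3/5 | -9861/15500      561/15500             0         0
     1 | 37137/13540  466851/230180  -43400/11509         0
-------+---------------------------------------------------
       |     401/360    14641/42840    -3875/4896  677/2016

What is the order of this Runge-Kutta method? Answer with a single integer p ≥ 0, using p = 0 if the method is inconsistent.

b = (401/360, 14641/42840, -3875/4896, 677/2016)
c = (0, -10/11, -3/5, 1)
Ac = (0, 0, -51/1550, 567/1354)
Σ b_i: 401/360·1 + 14641/42840·1 + (-3875/4896)·1 + 677/2016·1 = 1 ✓
b·c: 14641/42840·(-10/11) + (-3875/4896)·(-3/5) + 677/2016·1 = 1/2 ✓
b·c²: 14641/42840·100/121 + (-3875/4896)·9/25 + 677/2016·1 = 1/3 ✓
b·Ac: (-3875/4896)·(-51/1550) + 677/2016·567/1354 = 1/6 ✓
b·c³: 14641/42840·(-1000/1331) + (-3875/4896)·(-27/125) + 677/2016·1 = 1/4 ✓
b·(c∘Ac): (-3875/4896)·153/7750 + 677/2016·567/1354 = 1/8 ✓
b·Ac²: (-3875/4896)·51/1705 + 677/2016·2373/7447 = 1/12 ✓
b·A²c: 677/2016·84/677 = 1/24 ✓; 4 stages ⇒ order 4.

4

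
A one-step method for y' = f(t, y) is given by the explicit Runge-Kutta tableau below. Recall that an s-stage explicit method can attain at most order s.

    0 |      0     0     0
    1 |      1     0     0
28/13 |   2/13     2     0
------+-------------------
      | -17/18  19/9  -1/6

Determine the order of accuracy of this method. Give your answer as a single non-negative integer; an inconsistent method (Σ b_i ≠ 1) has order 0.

b = (-17/18, 19/9, -1/6)
c = (0, 1, 28/13)
Ac = (0, 0, 2)
Σ b_i: (-17/18)·1 + 19/9·1 + (-1/6)·1 = 1 ✓
b·c: 19/9·1 + (-1/6)·28/13 = 205/117 ≠ 1/2 ⇒ order 1.

1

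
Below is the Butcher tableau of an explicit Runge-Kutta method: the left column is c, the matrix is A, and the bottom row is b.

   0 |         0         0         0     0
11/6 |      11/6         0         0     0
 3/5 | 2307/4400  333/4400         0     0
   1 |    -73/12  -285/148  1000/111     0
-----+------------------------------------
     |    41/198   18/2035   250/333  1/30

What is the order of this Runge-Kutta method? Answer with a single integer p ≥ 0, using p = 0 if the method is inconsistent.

4

b = (41/198, 18/2035, 250/333, 1/30)
c = (0, 11/6, 3/5, 1)
Ac = (0, 0, 111/800, 15/8)
Σ b_i: 41/198·1 + 18/2035·1 + 250/333·1 + 1/30·1 = 1 ✓
b·c: 18/2035·11/6 + 250/333·3/5 + 1/30·1 = 1/2 ✓
b·c²: 18/2035·121/36 + 250/333·9/25 + 1/30·1 = 1/3 ✓
b·Ac: 250/333·111/800 + 1/30·15/8 = 1/6 ✓
b·c³: 18/2035·1331/216 + 250/333·27/125 + 1/30·1 = 1/4 ✓
b·(c∘Ac): 250/333·333/4000 + 1/30·15/8 = 1/8 ✓
b·Ac²: 250/333·407/1600 + 1/30·(-155/48) = 1/12 ✓
b·A²c: 1/30·5/4 = 1/24 ✓; 4 stages ⇒ order 4.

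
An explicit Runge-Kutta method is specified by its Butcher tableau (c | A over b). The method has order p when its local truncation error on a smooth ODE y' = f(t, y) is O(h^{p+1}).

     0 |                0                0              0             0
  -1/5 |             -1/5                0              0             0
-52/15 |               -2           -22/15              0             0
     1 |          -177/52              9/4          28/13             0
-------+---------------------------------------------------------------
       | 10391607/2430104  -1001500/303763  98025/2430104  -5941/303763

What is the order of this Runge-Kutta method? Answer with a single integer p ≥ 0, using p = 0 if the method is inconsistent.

3

b = (10391607/2430104, -1001500/303763, 98025/2430104, -5941/303763)
c = (0, -1/5, -52/15, 1)
Ac = (0, 0, 22/75, -95/12)
Σ b_i: 10391607/2430104·1 + (-1001500/303763)·1 + 98025/2430104·1 + (-5941/303763)·1 = 1 ✓
b·c: (-1001500/303763)·(-1/5) + 98025/2430104·(-52/15) + (-5941/303763)·1 = 1/2 ✓
b·c²: (-1001500/303763)·1/25 + 98025/2430104·2704/225 + (-5941/303763)·1 = 1/3 ✓
b·Ac: 98025/2430104·22/75 + (-5941/303763)·(-95/12) = 1/6 ✓
b·c³: (-1001500/303763)·(-1/125) + 98025/2430104·(-140608/3375) + (-5941/303763)·1 = -22878637/13669335 ≠ 1/4 ⇒ order 3.
b·(c∘Ac): 98025/2430104·(-1144/1125) + (-5941/303763)·(-95/12) = 691457/6075260 ≠ 1/8
b·Ac²: 98025/2430104·(-22/375) + (-5941/303763)·23377/900 = -69764861/136693350 ≠ 1/12
b·A²c: (-5941/303763)·616/975 = -281512/22782225 ≠ 1/24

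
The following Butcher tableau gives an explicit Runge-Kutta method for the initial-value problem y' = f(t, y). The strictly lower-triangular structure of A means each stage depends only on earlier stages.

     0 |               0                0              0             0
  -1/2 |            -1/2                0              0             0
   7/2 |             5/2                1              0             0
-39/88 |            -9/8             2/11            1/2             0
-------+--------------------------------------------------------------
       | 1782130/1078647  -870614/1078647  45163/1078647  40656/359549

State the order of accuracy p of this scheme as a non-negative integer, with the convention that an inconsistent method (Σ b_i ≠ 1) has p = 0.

b = (1782130/1078647, -870614/1078647, 45163/1078647, 40656/359549)
c = (0, -1/2, 7/2, -39/88)
Ac = (0, 0, -1/2, 73/44)
Σ b_i: 1782130/1078647·1 + (-870614/1078647)·1 + 45163/1078647·1 + 40656/359549·1 = 1 ✓
b·c: (-870614/1078647)·(-1/2) + 45163/1078647·7/2 + 40656/359549·(-39/88) = 1/2 ✓
b·c²: (-870614/1078647)·1/4 + 45163/1078647·49/4 + 40656/359549·1521/7744 = 1/3 ✓
b·Ac: 45163/1078647·(-1/2) + 40656/359549·73/44 = 1/6 ✓
b·c³: (-870614/1078647)·(-1/8) + 45163/1078647·343/8 + 40656/359549·(-59319/681472) = 238723305/126561248 ≠ 1/4 ⇒ order 3.
b·(c∘Ac): 45163/1078647·(-7/4) + 40656/359549·(-2847/3872) = -674863/4314588 ≠ 1/8
b·Ac²: 45163/1078647·1/4 + 40656/359549·543/88 = 3055555/4314588 ≠ 1/12
b·A²c: 40656/359549·(-1/4) = -10164/359549 ≠ 1/24

3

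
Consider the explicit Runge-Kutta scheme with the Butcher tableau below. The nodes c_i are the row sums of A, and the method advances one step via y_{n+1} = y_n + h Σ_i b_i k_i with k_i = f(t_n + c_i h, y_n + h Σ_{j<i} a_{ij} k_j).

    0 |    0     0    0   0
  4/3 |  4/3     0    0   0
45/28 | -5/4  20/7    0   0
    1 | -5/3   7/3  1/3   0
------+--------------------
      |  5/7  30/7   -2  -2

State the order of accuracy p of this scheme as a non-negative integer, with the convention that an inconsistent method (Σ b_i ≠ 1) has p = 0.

2

b = (5/7, 30/7, -2, -2)
c = (0, 4/3, 45/28, 1)
Ac = (0, 0, 80/21, 919/252)
Σ b_i: 5/7·1 + 30/7·1 + (-2)·1 + (-2)·1 = 1 ✓
b·c: 30/7·4/3 + (-2)·45/28 + (-2)·1 = 1/2 ✓
b·c²: 30/7·16/9 + (-2)·2025/784 + (-2)·1 = 533/1176 ≠ 1/3 ⇒ order 2.
b·Ac: (-2)·80/21 + (-2)·919/252 = -1879/126 ≠ 1/6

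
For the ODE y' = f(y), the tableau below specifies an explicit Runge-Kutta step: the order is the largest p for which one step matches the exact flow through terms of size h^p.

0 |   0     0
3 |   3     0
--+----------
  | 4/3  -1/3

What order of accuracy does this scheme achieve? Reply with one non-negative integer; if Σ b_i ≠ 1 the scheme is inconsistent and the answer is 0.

1

b = (4/3, -1/3)
c = (0, 3)
Σ b_i: 4/3·1 + (-1/3)·1 = 1 ✓
b·c: (-1/3)·3 = -1 ≠ 1/2 ⇒ order 1.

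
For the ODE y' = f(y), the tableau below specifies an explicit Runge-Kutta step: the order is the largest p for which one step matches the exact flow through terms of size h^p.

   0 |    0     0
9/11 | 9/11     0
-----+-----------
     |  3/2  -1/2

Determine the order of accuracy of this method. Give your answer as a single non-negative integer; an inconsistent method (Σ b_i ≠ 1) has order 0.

b = (3/2, -1/2)
c = (0, 9/11)
Σ b_i: 3/2·1 + (-1/2)·1 = 1 ✓
b·c: (-1/2)·9/11 = -9/22 ≠ 1/2 ⇒ order 1.

1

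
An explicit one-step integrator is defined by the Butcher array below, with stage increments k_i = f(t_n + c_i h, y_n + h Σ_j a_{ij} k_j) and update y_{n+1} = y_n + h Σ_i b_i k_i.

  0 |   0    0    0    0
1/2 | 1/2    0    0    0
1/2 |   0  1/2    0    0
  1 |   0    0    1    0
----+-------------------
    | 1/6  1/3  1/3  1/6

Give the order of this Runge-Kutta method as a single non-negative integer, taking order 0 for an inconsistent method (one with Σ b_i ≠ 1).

b = (1/6, 1/3, 1/3, 1/6)
c = (0, 1/2, 1/2, 1)
Ac = (0, 0, 1/4, 1/2)
Σ b_i: 1/6·1 + 1/3·1 + 1/3·1 + 1/6·1 = 1 ✓
b·c: 1/3·1/2 + 1/3·1/2 + 1/6·1 = 1/2 ✓
b·c²: 1/3·1/4 + 1/3·1/4 + 1/6·1 = 1/3 ✓
b·Ac: 1/3·1/4 + 1/6·1/2 = 1/6 ✓
b·c³: 1/3·1/8 + 1/3·1/8 + 1/6·1 = 1/4 ✓
b·(c∘Ac): 1/3·1/8 + 1/6·1/2 = 1/8 ✓
b·Ac²: 1/3·1/8 + 1/6·1/4 = 1/12 ✓
b·A²c: 1/6·1/4 = 1/24 ✓; 4 stages ⇒ order 4.

4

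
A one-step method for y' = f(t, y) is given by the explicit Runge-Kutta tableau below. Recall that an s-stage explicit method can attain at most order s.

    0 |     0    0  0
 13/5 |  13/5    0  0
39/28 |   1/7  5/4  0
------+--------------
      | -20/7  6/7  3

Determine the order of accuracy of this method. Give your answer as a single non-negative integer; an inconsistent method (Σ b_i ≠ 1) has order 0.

1

b = (-20/7, 6/7, 3)
c = (0, 13/5, 39/28)
Ac = (0, 0, 13/4)
Σ b_i: (-20/7)·1 + 6/7·1 + 3·1 = 1 ✓
b·c: 6/7·13/5 + 3·39/28 = 897/140 ≠ 1/2 ⇒ order 1.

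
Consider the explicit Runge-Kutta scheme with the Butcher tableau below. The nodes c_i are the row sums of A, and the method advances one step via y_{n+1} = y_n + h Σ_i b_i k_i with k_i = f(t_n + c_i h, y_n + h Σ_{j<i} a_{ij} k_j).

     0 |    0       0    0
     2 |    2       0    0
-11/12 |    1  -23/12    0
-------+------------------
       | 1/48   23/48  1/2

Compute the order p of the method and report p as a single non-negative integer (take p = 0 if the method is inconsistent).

b = (1/48, 23/48, 1/2)
c = (0, 2, -11/12)
Ac = (0, 0, -23/6)
Σ b_i: 1/48·1 + 23/48·1 + 1/2·1 = 1 ✓
b·c: 23/48·2 + 1/2·(-11/12) = 1/2 ✓
b·c²: 23/48·4 + 1/2·121/144 = 673/288 ≠ 1/3 ⇒ order 2.
b·Ac: 1/2·(-23/6) = -23/12 ≠ 1/6

2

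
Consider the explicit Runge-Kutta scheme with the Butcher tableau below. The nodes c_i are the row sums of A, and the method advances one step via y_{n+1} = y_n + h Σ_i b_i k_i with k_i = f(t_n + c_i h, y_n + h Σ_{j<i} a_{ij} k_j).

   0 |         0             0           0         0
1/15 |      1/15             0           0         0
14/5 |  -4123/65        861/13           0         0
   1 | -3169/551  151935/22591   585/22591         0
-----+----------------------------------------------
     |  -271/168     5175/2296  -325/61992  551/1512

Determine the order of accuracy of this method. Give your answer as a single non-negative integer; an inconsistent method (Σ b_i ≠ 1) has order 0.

4

b = (-271/168, 5175/2296, -325/61992, 551/1512)
c = (0, 1/15, 14/5, 1)
Ac = (0, 0, 287/65, 287/551)
Σ b_i: (-271/168)·1 + 5175/2296·1 + (-325/61992)·1 + 551/1512·1 = 1 ✓
b·c: 5175/2296·1/15 + (-325/61992)·14/5 + 551/1512·1 = 1/2 ✓
b·c²: 5175/2296·1/225 + (-325/61992)·196/25 + 551/1512·1 = 1/3 ✓
b·Ac: (-325/61992)·287/65 + 551/1512·287/551 = 1/6 ✓
b·c³: 5175/2296·1/3375 + (-325/61992)·2744/125 + 551/1512·1 = 1/4 ✓
b·(c∘Ac): (-325/61992)·4018/325 + 551/1512·287/551 = 1/8 ✓
b·Ac²: (-325/61992)·287/975 + 551/1512·385/1653 = 1/12 ✓
b·A²c: 551/1512·63/551 = 1/24 ✓; 4 stages ⇒ order 4.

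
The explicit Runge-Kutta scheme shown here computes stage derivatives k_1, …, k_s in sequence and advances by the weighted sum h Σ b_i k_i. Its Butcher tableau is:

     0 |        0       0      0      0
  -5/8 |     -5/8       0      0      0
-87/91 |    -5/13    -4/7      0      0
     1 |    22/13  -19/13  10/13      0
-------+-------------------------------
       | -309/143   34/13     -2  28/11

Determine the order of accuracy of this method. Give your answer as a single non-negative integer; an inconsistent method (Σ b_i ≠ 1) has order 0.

1

b = (-309/143, 34/13, -2, 28/11)
c = (0, -5/8, -87/91, 1)
Ac = (0, 0, 5/14, 1685/9464)
Σ b_i: (-309/143)·1 + 34/13·1 + (-2)·1 + 28/11·1 = 1 ✓
b·c: 34/13·(-5/8) + (-2)·(-87/91) + 28/11·1 = 11303/4004 ≠ 1/2 ⇒ order 1.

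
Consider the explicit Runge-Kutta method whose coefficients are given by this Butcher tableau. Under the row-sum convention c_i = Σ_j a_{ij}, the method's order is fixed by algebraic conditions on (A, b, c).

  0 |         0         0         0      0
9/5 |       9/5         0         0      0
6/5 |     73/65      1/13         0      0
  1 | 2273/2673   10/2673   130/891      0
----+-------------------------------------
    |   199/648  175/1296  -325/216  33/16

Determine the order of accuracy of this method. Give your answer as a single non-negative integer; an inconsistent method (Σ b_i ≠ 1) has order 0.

b = (199/648, 175/1296, -325/216, 33/16)
c = (0, 9/5, 6/5, 1)
Ac = (0, 0, 9/65, 2/11)
Σ b_i: 199/648·1 + 175/1296·1 + (-325/216)·1 + 33/16·1 = 1 ✓
b·c: 175/1296·9/5 + (-325/216)·6/5 + 33/16·1 = 1/2 ✓
b·c²: 175/1296·81/25 + (-325/216)·36/25 + 33/16·1 = 1/3 ✓
b·Ac: (-325/216)·9/65 + 33/16·2/11 = 1/6 ✓
b·c³: 175/1296·729/125 + (-325/216)·216/125 + 33/16·1 = 1/4 ✓
b·(c∘Ac): (-325/216)·54/325 + 33/16·2/11 = 1/8 ✓
b·Ac²: (-325/216)·81/325 + 33/16·2/9 = 1/12 ✓
b·A²c: 33/16·2/99 = 1/24 ✓; 4 stages ⇒ order 4.

4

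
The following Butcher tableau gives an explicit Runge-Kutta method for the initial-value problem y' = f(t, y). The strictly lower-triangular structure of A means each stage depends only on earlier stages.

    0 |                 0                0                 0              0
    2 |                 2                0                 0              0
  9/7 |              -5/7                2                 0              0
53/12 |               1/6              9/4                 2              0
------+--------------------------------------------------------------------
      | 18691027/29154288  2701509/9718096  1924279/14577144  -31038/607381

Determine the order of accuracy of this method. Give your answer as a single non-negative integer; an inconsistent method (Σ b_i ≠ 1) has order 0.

3

b = (18691027/29154288, 2701509/9718096, 1924279/14577144, -31038/607381)
c = (0, 2, 9/7, 53/12)
Ac = (0, 0, 4, 99/14)
Σ b_i: 18691027/29154288·1 + 2701509/9718096·1 + 1924279/14577144·1 + (-31038/607381)·1 = 1 ✓
b·c: 2701509/9718096·2 + 1924279/14577144·9/7 + (-31038/607381)·53/12 = 1/2 ✓
b·c²: 2701509/9718096·4 + 1924279/14577144·81/49 + (-31038/607381)·2809/144 = 1/3 ✓
b·Ac: 1924279/14577144·4 + (-31038/607381)·99/14 = 1/6 ✓
b·c³: 2701509/9718096·8 + 1924279/14577144·729/343 + (-31038/607381)·148877/1728 = -2324321267/1224480096 ≠ 1/4 ⇒ order 3.
b·(c∘Ac): 1924279/14577144·36/7 + (-31038/607381)·1749/56 = -2228151/2429524 ≠ 1/8
b·Ac²: 1924279/14577144·8 + (-31038/607381)·603/49 = 5448847/12755001 ≠ 1/12
b·A²c: (-31038/607381)·8 = -248304/607381 ≠ 1/24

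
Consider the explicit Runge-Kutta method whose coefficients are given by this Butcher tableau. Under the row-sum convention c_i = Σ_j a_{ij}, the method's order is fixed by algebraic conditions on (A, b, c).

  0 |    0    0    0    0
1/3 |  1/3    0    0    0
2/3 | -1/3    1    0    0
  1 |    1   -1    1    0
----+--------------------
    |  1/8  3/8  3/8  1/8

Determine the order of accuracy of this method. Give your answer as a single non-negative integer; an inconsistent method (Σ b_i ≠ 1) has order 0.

4

b = (1/8, 3/8, 3/8, 1/8)
c = (0, 1/3, 2/3, 1)
Ac = (0, 0, 1/3, 1/3)
Σ b_i: 1/8·1 + 3/8·1 + 3/8·1 + 1/8·1 = 1 ✓
b·c: 3/8·1/3 + 3/8·2/3 + 1/8·1 = 1/2 ✓
b·c²: 3/8·1/9 + 3/8·4/9 + 1/8·1 = 1/3 ✓
b·Ac: 3/8·1/3 + 1/8·1/3 = 1/6 ✓
b·c³: 3/8·1/27 + 3/8·8/27 + 1/8·1 = 1/4 ✓
b·(c∘Ac): 3/8·2/9 + 1/8·1/3 = 1/8 ✓
b·Ac²: 3/8·1/9 + 1/8·1/3 = 1/12 ✓
b·A²c: 1/8·1/3 = 1/24 ✓; 4 stages ⇒ order 4.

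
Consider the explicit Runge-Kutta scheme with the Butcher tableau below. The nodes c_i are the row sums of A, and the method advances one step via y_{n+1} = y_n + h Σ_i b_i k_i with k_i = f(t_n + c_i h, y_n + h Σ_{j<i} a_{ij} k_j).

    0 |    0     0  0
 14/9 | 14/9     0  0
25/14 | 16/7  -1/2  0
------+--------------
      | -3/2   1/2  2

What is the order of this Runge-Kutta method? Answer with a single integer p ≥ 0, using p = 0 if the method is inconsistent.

1

b = (-3/2, 1/2, 2)
c = (0, 14/9, 25/14)
Ac = (0, 0, -7/9)
Σ b_i: (-3/2)·1 + 1/2·1 + 2·1 = 1 ✓
b·c: 1/2·14/9 + 2·25/14 = 274/63 ≠ 1/2 ⇒ order 1.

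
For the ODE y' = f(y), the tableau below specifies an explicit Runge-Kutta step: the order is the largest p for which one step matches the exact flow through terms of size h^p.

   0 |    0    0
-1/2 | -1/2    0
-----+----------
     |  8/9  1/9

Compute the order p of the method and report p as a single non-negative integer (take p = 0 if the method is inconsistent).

b = (8/9, 1/9)
c = (0, -1/2)
Σ b_i: 8/9·1 + 1/9·1 = 1 ✓
b·c: 1/9·(-1/2) = -1/18 ≠ 1/2 ⇒ order 1.

1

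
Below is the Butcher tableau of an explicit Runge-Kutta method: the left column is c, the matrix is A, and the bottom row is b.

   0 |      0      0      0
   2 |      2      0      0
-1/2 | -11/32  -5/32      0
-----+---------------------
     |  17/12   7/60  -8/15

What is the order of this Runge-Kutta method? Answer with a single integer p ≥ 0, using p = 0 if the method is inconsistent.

b = (17/12, 7/60, -8/15)
c = (0, 2, -1/2)
Ac = (0, 0, -5/16)
Σ b_i: 17/12·1 + 7/60·1 + (-8/15)·1 = 1 ✓
b·c: 7/60·2 + (-8/15)·(-1/2) = 1/2 ✓
b·c²: 7/60·4 + (-8/15)·1/4 = 1/3 ✓
b·Ac: (-8/15)·(-5/16) = 1/6 ✓; 3 stages ⇒ order 3.

3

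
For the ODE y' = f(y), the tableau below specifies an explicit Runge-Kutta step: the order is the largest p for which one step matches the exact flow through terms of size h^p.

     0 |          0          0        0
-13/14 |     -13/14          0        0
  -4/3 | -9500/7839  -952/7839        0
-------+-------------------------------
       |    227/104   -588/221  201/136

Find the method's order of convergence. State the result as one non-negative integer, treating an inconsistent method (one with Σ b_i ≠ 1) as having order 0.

3

b = (227/104, -588/221, 201/136)
c = (0, -13/14, -4/3)
Ac = (0, 0, 68/603)
Σ b_i: 227/104·1 + (-588/221)·1 + 201/136·1 = 1 ✓
b·c: (-588/221)·(-13/14) + 201/136·(-4/3) = 1/2 ✓
b·c²: (-588/221)·169/196 + 201/136·16/9 = 1/3 ✓
b·Ac: 201/136·68/603 = 1/6 ✓; 3 stages ⇒ order 3.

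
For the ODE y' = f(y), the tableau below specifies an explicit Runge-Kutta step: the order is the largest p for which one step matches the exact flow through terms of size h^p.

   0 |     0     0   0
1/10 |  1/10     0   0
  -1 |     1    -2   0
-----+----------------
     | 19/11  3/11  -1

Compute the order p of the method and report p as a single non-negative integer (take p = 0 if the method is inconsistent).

1

b = (19/11, 3/11, -1)
c = (0, 1/10, -1)
Ac = (0, 0, -1/5)
Σ b_i: 19/11·1 + 3/11·1 + (-1)·1 = 1 ✓
b·c: 3/11·1/10 + (-1)·(-1) = 113/110 ≠ 1/2 ⇒ order 1.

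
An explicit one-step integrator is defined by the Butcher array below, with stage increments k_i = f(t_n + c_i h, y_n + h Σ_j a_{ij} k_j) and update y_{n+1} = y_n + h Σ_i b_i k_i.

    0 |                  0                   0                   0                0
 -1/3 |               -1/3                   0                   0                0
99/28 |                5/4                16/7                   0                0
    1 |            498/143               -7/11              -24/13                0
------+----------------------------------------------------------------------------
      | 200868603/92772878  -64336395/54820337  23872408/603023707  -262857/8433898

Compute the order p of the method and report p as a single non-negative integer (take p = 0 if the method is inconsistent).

b = (200868603/92772878, -64336395/54820337, 23872408/603023707, -262857/8433898)
c = (0, -1/3, 99/28, 1)
Ac = (0, 0, -16/21, -18965/3003)
Σ b_i: 200868603/92772878·1 + (-64336395/54820337)·1 + 23872408/603023707·1 + (-262857/8433898)·1 = 1 ✓
b·c: (-64336395/54820337)·(-1/3) + 23872408/603023707·99/28 + (-262857/8433898)·1 = 1/2 ✓
b·c²: (-64336395/54820337)·1/9 + 23872408/603023707·9801/784 + (-262857/8433898)·1 = 1/3 ✓
b·Ac: 23872408/603023707·(-16/21) + (-262857/8433898)·(-18965/3003) = 1/6 ✓
b·c³: (-64336395/54820337)·(-1/27) + 23872408/603023707·970299/21952 + (-262857/8433898)·1 = 3745106579/2125342296 ≠ 1/4 ⇒ order 3.
b·(c∘Ac): 23872408/603023707·(-132/49) + (-262857/8433898)·(-18965/3003) = 108766217/1206047414 ≠ 1/8
b·Ac²: 23872408/603023707·16/63 + (-262857/8433898)·(-2919815/126126) = 70673749/96606468 ≠ 1/12
b·A²c: (-262857/8433898)·128/91 = -2403264/54820337 ≠ 1/24

3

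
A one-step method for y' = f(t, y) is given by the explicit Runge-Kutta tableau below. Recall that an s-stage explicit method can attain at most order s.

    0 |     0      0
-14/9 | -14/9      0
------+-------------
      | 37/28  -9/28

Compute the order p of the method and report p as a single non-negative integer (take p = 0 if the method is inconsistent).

2

b = (37/28, -9/28)
c = (0, -14/9)
Σ b_i: 37/28·1 + (-9/28)·1 = 1 ✓
b·c: (-9/28)·(-14/9) = 1/2 ✓; 2 stages ⇒ order 2.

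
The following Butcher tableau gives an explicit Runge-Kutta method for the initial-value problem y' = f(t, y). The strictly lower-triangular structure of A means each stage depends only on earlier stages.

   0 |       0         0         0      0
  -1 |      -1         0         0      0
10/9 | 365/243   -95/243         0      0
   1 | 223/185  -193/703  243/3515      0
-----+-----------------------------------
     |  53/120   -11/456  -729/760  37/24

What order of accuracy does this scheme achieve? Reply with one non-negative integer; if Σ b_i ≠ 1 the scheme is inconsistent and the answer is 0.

4

b = (53/120, -11/456, -729/760, 37/24)
c = (0, -1, 10/9, 1)
Ac = (0, 0, 95/243, 13/37)
Σ b_i: 53/120·1 + (-11/456)·1 + (-729/760)·1 + 37/24·1 = 1 ✓
b·c: (-11/456)·(-1) + (-729/760)·10/9 + 37/24·1 = 1/2 ✓
b·c²: (-11/456)·1 + (-729/760)·100/81 + 37/24·1 = 1/3 ✓
b·Ac: (-729/760)·95/243 + 37/24·13/37 = 1/6 ✓
b·c³: (-11/456)·(-1) + (-729/760)·1000/729 + 37/24·1 = 1/4 ✓
b·(c∘Ac): (-729/760)·950/2187 + 37/24·13/37 = 1/8 ✓
b·Ac²: (-729/760)·(-95/243) + 37/24·(-7/37) = 1/12 ✓
b·A²c: 37/24·1/37 = 1/24 ✓; 4 stages ⇒ order 4.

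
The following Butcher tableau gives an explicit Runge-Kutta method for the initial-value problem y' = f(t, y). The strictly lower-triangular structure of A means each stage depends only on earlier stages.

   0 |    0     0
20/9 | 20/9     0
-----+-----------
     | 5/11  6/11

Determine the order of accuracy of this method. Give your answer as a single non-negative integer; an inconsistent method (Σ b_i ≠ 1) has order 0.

1

b = (5/11, 6/11)
c = (0, 20/9)
Σ b_i: 5/11·1 + 6/11·1 = 1 ✓
b·c: 6/11·20/9 = 40/33 ≠ 1/2 ⇒ order 1.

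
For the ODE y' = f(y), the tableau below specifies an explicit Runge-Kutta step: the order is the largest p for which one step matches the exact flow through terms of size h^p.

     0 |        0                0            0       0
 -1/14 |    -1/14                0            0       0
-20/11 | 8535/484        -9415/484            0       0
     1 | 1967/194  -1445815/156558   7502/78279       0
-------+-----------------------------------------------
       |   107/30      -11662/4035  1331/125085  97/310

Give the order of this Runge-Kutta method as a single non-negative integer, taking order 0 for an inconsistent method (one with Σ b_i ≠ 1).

b = (107/30, -11662/4035, 1331/125085, 97/310)
c = (0, -1/14, -20/11, 1)
Ac = (0, 0, 1345/968, 565/1164)
Σ b_i: 107/30·1 + (-11662/4035)·1 + 1331/125085·1 + 97/310·1 = 1 ✓
b·c: (-11662/4035)·(-1/14) + 1331/125085·(-20/11) + 97/310·1 = 1/2 ✓
b·c²: (-11662/4035)·1/196 + 1331/125085·400/121 + 97/310·1 = 1/3 ✓
b·Ac: 1331/125085·1345/968 + 97/310·565/1164 = 1/6 ✓
b·c³: (-11662/4035)·(-1/2744) + 1331/125085·(-8000/1331) + 97/310·1 = 1/4 ✓
b·(c∘Ac): 1331/125085·(-6725/2662) + 97/310·565/1164 = 1/8 ✓
b·Ac²: 1331/125085·(-1345/13552) + 97/310·1465/5432 = 1/12 ✓
b·A²c: 97/310·155/1164 = 1/24 ✓; 4 stages ⇒ order 4.

4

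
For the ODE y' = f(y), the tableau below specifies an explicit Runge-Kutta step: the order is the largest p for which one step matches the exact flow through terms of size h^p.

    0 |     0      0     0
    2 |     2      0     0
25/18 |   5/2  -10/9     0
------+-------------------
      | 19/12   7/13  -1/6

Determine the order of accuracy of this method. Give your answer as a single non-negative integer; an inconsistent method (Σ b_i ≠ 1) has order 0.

0

b = (19/12, 7/13, -1/6)
c = (0, 2, 25/18)
Ac = (0, 0, -20/9)
Σ b_i: 19/12·1 + 7/13·1 + (-1/6)·1 = 305/156 ≠ 1 ⇒ order 0.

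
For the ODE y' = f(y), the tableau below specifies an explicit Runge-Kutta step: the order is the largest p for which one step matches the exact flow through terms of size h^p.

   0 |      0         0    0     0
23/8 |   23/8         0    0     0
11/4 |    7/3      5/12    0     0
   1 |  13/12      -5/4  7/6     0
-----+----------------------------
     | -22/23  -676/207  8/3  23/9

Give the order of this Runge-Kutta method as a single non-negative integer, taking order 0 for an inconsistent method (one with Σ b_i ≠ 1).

2

b = (-22/23, -676/207, 8/3, 23/9)
c = (0, 23/8, 11/4, 1)
Ac = (0, 0, 115/96, -37/96)
Σ b_i: (-22/23)·1 + (-676/207)·1 + 8/3·1 + 23/9·1 = 1 ✓
b·c: (-676/207)·23/8 + 8/3·11/4 + 23/9·1 = 1/2 ✓
b·c²: (-676/207)·529/64 + 8/3·121/16 + 23/9·1 = -205/48 ≠ 1/3 ⇒ order 2.
b·Ac: 8/3·115/96 + 23/9·(-37/96) = 1909/864 ≠ 1/6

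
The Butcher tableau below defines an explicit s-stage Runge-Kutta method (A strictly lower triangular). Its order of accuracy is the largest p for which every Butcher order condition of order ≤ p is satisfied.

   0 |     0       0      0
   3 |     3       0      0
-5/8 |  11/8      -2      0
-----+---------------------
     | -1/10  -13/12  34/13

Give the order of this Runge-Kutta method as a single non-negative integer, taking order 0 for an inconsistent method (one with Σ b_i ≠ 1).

b = (-1/10, -13/12, 34/13)
c = (0, 3, -5/8)
Ac = (0, 0, -6)
Σ b_i: (-1/10)·1 + (-13/12)·1 + 34/13·1 = 1117/780 ≠ 1 ⇒ order 0.

0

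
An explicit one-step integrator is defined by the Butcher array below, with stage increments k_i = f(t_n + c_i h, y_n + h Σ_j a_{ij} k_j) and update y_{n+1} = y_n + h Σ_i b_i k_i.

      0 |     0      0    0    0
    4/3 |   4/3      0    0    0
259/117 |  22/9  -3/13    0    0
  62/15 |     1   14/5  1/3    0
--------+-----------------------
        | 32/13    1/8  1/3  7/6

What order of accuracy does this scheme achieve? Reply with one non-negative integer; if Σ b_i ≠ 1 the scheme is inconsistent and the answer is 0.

0

b = (32/13, 1/8, 1/3, 7/6)
c = (0, 4/3, 259/117, 62/15)
Ac = (0, 0, -4/13, 7847/1755)
Σ b_i: 32/13·1 + 1/8·1 + 1/3·1 + 7/6·1 = 425/104 ≠ 1 ⇒ order 0.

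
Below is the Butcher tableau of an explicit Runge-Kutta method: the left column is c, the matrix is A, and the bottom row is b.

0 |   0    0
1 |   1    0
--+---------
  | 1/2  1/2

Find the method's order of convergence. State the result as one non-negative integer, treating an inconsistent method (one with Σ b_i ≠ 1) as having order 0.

2

b = (1/2, 1/2)
c = (0, 1)
Σ b_i: 1/2·1 + 1/2·1 = 1 ✓
b·c: 1/2·1 = 1/2 ✓; 2 stages ⇒ order 2.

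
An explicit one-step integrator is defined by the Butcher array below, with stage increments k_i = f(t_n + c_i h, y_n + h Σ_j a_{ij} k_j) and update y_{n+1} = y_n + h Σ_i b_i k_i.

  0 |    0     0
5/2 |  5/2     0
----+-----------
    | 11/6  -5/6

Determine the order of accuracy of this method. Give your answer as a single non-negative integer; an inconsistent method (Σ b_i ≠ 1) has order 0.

b = (11/6, -5/6)
c = (0, 5/2)
Σ b_i: 11/6·1 + (-5/6)·1 = 1 ✓
b·c: (-5/6)·5/2 = -25/12 ≠ 1/2 ⇒ order 1.

1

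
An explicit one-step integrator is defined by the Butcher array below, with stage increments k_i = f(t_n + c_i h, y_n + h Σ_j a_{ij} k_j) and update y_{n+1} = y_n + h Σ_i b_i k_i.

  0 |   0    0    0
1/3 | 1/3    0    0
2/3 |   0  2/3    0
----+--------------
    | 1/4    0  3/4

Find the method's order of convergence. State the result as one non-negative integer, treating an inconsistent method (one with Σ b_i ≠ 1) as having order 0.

b = (1/4, 0, 3/4)
c = (0, 1/3, 2/3)
Ac = (0, 0, 2/9)
Σ b_i: 1/4·1 + 3/4·1 = 1 ✓
b·c: 3/4·2/3 = 1/2 ✓
b·c²: 3/4·4/9 = 1/3 ✓
b·Ac: 3/4·2/9 = 1/6 ✓; 3 stages ⇒ order 3.

3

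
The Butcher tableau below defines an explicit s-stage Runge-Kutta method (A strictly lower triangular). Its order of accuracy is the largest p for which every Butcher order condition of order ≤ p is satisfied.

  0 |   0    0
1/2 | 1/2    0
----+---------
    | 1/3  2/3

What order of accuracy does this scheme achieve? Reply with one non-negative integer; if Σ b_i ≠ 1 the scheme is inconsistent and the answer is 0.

1

b = (1/3, 2/3)
c = (0, 1/2)
Σ b_i: 1/3·1 + 2/3·1 = 1 ✓
b·c: 2/3·1/2 = 1/3 ≠ 1/2 ⇒ order 1.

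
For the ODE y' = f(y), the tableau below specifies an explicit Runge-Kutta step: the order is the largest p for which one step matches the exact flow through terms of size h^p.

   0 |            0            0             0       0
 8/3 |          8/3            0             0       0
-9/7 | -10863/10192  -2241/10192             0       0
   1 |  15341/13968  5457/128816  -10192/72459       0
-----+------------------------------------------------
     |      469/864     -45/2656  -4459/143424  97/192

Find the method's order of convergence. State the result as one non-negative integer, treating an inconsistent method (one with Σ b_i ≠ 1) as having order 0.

b = (469/864, -45/2656, -4459/143424, 97/192)
c = (0, 8/3, -9/7, 1)
Ac = (0, 0, -747/1274, 57/194)
Σ b_i: 469/864·1 + (-45/2656)·1 + (-4459/143424)·1 + 97/192·1 = 1 ✓
b·c: (-45/2656)·8/3 + (-4459/143424)·(-9/7) + 97/192·1 = 1/2 ✓
b·c²: (-45/2656)·64/9 + (-4459/143424)·81/49 + 97/192·1 = 1/3 ✓
b·Ac: (-4459/143424)·(-747/1274) + 97/192·57/194 = 1/6 ✓
b·c³: (-45/2656)·512/27 + (-4459/143424)·(-729/343) + 97/192·1 = 1/4 ✓
b·(c∘Ac): (-4459/143424)·6723/8918 + 97/192·57/194 = 1/8 ✓
b·Ac²: (-4459/143424)·(-996/637) + 97/192·20/291 = 1/12 ✓
b·A²c: 97/192·8/97 = 1/24 ✓; 4 stages ⇒ order 4.

4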